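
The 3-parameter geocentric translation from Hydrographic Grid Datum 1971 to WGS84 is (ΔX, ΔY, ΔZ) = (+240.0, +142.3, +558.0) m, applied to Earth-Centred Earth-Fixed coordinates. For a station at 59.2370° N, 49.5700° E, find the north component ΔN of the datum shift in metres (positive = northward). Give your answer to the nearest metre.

At φ = 59.2370°, λ = 49.5700°: sin φ = 0.859290, cos φ = 0.511488, sin λ = 0.761199, cos λ = 0.648519.
ΔN = −sin φ cos λ·ΔX − sin φ sin λ·ΔY + cos φ·ΔZ = −(0.859290)(0.648519)(240.0) − (0.859290)(0.761199)(142.3) + (0.511488)(558.0) = 58.59 m.

ΔN = 59 m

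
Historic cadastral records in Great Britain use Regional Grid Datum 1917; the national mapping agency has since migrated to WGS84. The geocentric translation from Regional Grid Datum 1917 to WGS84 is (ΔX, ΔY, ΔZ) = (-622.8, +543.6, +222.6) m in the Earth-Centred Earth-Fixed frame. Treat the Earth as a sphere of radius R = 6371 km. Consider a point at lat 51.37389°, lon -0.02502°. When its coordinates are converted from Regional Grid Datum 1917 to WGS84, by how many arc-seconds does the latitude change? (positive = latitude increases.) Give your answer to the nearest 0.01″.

Δφ = 20.26″

sin φ = 0.781236, cos φ = 0.624236, sin λ = -0.000437, cos λ = 1.000000.
North component: ΔN = −sin φ cos λ·ΔX − sin φ sin λ·ΔY + cos φ·ΔZ = −(0.781236)(1.000000)(-622.8) − (0.781236)(-0.000437)(543.6) + (0.624236)(222.6) = 625.69 m.
1° of latitude spans πR/180 = 111195 m, so Δφ = 625.69 / 111195 × 3600 = 20.257″.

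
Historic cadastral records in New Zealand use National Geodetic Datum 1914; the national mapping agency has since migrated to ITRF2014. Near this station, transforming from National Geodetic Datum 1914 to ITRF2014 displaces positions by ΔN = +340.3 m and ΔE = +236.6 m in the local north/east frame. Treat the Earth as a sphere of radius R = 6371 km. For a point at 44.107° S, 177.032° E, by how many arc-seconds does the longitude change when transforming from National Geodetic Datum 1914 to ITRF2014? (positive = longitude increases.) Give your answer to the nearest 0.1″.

Δλ = 10.7″

At latitude -44.107°, cos φ = 0.718041.
One radian of longitude at latitude φ spans R cos φ, so Δλ = ΔE / (R cos φ) = 236.6 / (6371000 × 0.718041) = 5.1720e-05 rad = 10.668″.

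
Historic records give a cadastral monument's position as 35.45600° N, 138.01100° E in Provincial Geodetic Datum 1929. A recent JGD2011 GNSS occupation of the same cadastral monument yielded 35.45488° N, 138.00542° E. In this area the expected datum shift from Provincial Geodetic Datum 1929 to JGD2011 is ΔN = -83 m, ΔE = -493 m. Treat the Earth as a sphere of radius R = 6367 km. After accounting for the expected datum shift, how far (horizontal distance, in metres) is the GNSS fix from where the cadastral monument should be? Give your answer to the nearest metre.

43 m

Observed coordinate differences: Δφ = -0.00112°, Δλ = -0.00558°.
Converting to metres (1° lat = 111125 m, cos φ = 0.814561): observed ΔN = -124.5 m, observed ΔE = -505.1 m.
Subtracting the expected shift leaves a residual of -124.5 − (-83) = -41.5 m north and -505.1 − (-493) = -12.1 m east.
Residual distance = √((-41.5)² + (-12.1)²) = 43.2 m.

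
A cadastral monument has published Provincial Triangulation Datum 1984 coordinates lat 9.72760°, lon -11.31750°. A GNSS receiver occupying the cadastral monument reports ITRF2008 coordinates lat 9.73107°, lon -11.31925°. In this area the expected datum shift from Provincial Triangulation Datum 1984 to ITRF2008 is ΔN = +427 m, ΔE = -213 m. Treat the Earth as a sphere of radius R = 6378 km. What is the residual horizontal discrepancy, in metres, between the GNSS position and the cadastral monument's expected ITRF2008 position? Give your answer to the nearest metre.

Observed coordinate differences: Δφ = +0.00347°, Δλ = -0.00175°.
Converting to metres (1° lat = 111317 m, cos φ = 0.985622): observed ΔN = 386.3 m, observed ΔE = -192.0 m.
Subtracting the expected shift leaves a residual of 386.3 − (427) = -40.7 m north and -192.0 − (-213) = 21.0 m east.
Residual distance = √((-40.7)² + 21.0²) = 45.8 m.

46 m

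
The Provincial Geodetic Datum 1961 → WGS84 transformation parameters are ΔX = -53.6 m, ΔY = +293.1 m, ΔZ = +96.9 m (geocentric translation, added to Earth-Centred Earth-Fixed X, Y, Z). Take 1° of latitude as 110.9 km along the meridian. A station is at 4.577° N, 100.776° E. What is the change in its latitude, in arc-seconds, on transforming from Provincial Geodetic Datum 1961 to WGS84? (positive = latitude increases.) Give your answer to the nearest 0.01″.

sin φ = 0.079799, cos φ = 0.996811, sin λ = 0.982366, cos λ = -0.186970.
North component: ΔN = −sin φ cos λ·ΔX − sin φ sin λ·ΔY + cos φ·ΔZ = −(0.079799)(-0.186970)(-53.6) − (0.079799)(0.982366)(293.1) + (0.996811)(96.9) = 72.81 m.
1° of latitude spans 110900 m, so Δφ = 72.81 / 110900 × 3600 = 2.364″.

Δφ = 2.36″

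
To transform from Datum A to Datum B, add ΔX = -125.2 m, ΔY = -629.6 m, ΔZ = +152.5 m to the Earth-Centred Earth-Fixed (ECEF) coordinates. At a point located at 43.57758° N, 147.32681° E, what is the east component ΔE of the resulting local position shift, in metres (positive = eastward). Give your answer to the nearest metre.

ΔE = 598 m

The local east axis at (φ, λ) is (−sin λ, cos λ, 0), so ΔE = −sin(147.32681°)·(-125.2) + cos(147.32681°)·(-629.6) = 597.56 m.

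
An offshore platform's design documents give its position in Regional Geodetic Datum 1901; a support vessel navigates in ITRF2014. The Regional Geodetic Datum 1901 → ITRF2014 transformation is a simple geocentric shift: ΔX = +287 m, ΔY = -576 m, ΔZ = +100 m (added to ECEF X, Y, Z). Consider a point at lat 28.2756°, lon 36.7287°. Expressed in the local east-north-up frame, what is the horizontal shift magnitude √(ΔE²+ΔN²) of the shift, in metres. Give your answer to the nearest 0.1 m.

At φ = 28.2756°, λ = 36.7287°: sin φ = 0.473713, cos φ = 0.880679, sin λ = 0.598027, cos λ = 0.801476.
ΔE = −sin λ·ΔX + cos λ·ΔY = −(0.598027)·(287) + (0.801476)·(-576) = -633.28 m.
ΔN = −sin φ cos λ·ΔX − sin φ sin λ·ΔY + cos φ·ΔZ = −(0.473713)(0.801476)(287) − (0.473713)(0.598027)(-576) + (0.880679)(100) = 142.28 m.
Horizontal magnitude = √(ΔE² + ΔN²) = √((-633.28)² + 142.28²) = 649.07 m.

649.1 m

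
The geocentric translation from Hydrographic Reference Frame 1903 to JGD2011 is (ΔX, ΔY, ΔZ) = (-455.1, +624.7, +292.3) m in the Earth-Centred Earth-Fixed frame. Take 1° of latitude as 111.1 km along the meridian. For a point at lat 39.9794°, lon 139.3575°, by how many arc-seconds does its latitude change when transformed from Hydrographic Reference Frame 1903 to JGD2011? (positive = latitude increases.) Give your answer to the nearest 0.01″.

sin φ = 0.642512, cos φ = 0.766276, sin λ = 0.651337, cos λ = -0.758788.
North component: ΔN = −sin φ cos λ·ΔX − sin φ sin λ·ΔY + cos φ·ΔZ = −(0.642512)(-0.758788)(-455.1) − (0.642512)(0.651337)(624.7) + (0.766276)(292.3) = -259.32 m.
1° of latitude spans 111100 m, so Δφ = -259.32 / 111100 × 3600 = -8.403″.

Δφ = -8.40″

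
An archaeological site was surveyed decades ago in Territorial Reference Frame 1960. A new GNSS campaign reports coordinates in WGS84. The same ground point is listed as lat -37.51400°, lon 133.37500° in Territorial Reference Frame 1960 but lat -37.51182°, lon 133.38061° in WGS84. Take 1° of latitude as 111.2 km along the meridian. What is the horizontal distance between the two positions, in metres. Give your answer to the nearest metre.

Δφ = -37.51182° − -37.51400° = +0.00218°; Δλ = 133.38061° − 133.37500° = +0.00561°.
ΔN = Δφ × 111200 = 242.4 m; ΔE = Δλ × 111200 × cos(-37.51400°) = +0.00561 × 111200 × 0.793205 = 494.8 m.
Distance = √(ΔE² + ΔN²) = √(494.8² + 242.4²) = 551.0 m.

551 m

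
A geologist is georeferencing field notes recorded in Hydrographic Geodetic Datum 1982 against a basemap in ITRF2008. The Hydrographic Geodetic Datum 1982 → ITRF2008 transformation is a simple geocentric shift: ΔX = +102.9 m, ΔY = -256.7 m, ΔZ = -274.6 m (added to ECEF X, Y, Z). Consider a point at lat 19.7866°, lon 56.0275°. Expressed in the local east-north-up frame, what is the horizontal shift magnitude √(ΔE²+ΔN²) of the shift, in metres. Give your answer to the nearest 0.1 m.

307.7 m

The local east axis at (φ, λ) is (−sin λ, cos λ, 0), so ΔE = −sin(56.0275°)·102.9 + cos(56.0275°)·(-256.7) = -228.78 m.
The local north axis is (−sin φ cos λ, −sin φ sin λ, cos φ), giving ΔN = -19.465 + 72.065 − 258.388 = -205.79 m.
Horizontal magnitude = √(ΔE² + ΔN²) = √((-228.78)² + (-205.79)²) = 307.71 m.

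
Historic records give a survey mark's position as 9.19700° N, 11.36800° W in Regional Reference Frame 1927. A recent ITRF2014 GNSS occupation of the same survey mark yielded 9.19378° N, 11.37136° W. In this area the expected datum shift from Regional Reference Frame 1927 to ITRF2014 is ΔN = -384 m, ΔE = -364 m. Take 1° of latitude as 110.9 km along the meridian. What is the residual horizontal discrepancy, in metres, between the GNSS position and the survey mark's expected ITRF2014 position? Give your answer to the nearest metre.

Observed coordinate differences: Δφ = -0.00322°, Δλ = -0.00336°.
Converting to metres (1° lat = 110900 m, cos φ = 0.987145): observed ΔN = -357.1 m, observed ΔE = -367.8 m.
Subtracting the expected shift leaves a residual of -357.1 − (-384) = 26.9 m north and -367.8 − (-364) = -3.8 m east.
Residual distance = √(26.9² + (-3.8)²) = 27.2 m.

27 m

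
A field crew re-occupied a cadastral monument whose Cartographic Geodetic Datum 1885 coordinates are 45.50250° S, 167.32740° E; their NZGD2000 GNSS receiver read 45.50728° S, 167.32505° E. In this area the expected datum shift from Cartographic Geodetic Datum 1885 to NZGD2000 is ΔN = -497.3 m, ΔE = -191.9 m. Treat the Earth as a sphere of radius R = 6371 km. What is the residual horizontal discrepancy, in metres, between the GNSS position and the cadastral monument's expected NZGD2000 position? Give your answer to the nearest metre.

35 m

Observed coordinate differences: Δφ = -0.00478°, Δλ = -0.00235°.
Converting to metres (1° lat = 111195 m, cos φ = 0.700878): observed ΔN = -531.5 m, observed ΔE = -183.1 m.
Subtracting the expected shift leaves a residual of -531.5 − (-497.3) = -34.2 m north and -183.1 − (-191.9) = 8.8 m east.
Residual distance = √((-34.2)² + 8.8²) = 35.3 m.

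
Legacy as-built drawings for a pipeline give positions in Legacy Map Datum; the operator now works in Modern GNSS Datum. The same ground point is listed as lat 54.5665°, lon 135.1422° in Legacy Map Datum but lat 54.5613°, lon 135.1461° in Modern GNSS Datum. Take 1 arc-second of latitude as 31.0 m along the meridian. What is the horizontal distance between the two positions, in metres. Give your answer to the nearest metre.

633 m

Δφ = 54.5613° − 54.5665° = -0.0052°; Δλ = 135.1461° − 135.1422° = +0.0039°.
1° of latitude = 3600 × 31.00 = 111600 m.
ΔN = Δφ × 111600 = -580.3 m; ΔE = Δλ × 111600 × cos(54.5665°) = +0.0039 × 111600 × 0.579758 = 252.3 m.
Distance = √(ΔE² + ΔN²) = √(252.3² + (-580.3)²) = 632.8 m.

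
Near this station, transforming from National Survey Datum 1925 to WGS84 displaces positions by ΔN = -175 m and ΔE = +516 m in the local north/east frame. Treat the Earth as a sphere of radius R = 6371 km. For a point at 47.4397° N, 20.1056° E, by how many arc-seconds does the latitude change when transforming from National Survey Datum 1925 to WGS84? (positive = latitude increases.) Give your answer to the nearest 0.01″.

On a sphere of radius R, 1 rad of latitude = R, so Δφ = ΔN / R = -175.0 / 6371000 = -2.7468e-05 rad = -5.666″.

Δφ = -5.67″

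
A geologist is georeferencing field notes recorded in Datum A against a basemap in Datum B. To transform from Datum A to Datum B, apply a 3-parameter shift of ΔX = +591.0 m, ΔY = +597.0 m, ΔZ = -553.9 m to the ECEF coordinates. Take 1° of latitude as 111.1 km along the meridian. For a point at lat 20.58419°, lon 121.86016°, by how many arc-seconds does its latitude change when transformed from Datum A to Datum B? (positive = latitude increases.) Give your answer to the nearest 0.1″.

Δφ = -19.0″

sin φ = 0.351583, cos φ = 0.936157, sin λ = 0.849339, cos λ = -0.527848.
North component: ΔN = −sin φ cos λ·ΔX − sin φ sin λ·ΔY + cos φ·ΔZ = −(0.351583)(-0.527848)(591.0) − (0.351583)(0.849339)(597.0) + (0.936157)(-553.9) = -587.13 m.
1° of latitude spans 111100 m, so Δφ = -587.13 / 111100 × 3600 = -19.025″.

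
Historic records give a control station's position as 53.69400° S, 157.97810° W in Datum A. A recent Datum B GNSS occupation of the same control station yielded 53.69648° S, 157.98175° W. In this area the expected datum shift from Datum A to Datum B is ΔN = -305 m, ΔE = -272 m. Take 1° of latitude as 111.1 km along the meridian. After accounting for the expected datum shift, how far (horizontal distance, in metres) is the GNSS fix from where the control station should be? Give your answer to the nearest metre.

Observed coordinate differences: Δφ = -0.00248°, Δλ = -0.00365°.
Converting to metres (1° lat = 111100 m, cos φ = 0.592098): observed ΔN = -275.5 m, observed ΔE = -240.1 m.
Subtracting the expected shift leaves a residual of -275.5 − (-305) = 29.5 m north and -240.1 − (-272) = 31.9 m east.
Residual distance = √(29.5² + 31.9²) = 43.4 m.

43 m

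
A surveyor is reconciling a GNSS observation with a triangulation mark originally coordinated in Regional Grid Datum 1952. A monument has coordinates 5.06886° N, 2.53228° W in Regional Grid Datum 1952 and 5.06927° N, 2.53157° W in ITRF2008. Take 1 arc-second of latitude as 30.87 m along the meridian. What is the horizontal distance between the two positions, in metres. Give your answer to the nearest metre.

91 m

Δφ = 5.06927° − 5.06886° = +0.00041°; Δλ = -2.53157° − -2.53228° = +0.00071°.
1° of latitude = 3600 × 30.87 = 111132 m.
ΔN = Δφ × 111132 = 45.6 m; ΔE = Δλ × 111132 × cos(5.06886°) = +0.00071 × 111132 × 0.996089 = 78.6 m.
Distance = √(ΔE² + ΔN²) = √(78.6² + 45.6²) = 90.8 m.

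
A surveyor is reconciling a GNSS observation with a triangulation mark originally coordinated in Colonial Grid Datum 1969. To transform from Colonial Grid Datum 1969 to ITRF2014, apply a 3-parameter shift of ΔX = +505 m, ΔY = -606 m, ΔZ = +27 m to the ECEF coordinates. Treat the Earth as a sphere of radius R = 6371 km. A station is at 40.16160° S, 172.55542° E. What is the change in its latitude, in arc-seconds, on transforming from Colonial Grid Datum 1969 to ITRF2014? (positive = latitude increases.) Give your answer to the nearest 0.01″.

Δφ = -11.43″

sin φ = -0.644946, cos φ = 0.764228, sin λ = 0.129567, cos λ = -0.991571.
North component: ΔN = −sin φ cos λ·ΔX − sin φ sin λ·ΔY + cos φ·ΔZ = −(-0.644946)(-0.991571)(505) − (-0.644946)(0.129567)(-606) + (0.764228)(27) = -352.96 m.
1° of latitude spans πR/180 = 111195 m, so Δφ = -352.96 / 111195 × 3600 = -11.427″.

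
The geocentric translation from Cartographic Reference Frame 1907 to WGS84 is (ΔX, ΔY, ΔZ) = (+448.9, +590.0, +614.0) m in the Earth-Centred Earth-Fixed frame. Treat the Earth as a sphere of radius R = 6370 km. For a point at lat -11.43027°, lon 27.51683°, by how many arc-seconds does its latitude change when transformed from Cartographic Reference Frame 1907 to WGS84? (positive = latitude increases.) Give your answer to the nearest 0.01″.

Δφ = 23.79″

sin φ = -0.198175, cos φ = 0.980167, sin λ = 0.462009, cos λ = 0.886875.
North component: ΔN = −sin φ cos λ·ΔX − sin φ sin λ·ΔY + cos φ·ΔZ = −(-0.198175)(0.886875)(448.9) − (-0.198175)(0.462009)(590.0) + (0.980167)(614.0) = 734.74 m.
1° of latitude spans πR/180 = 111177 m, so Δφ = 734.74 / 111177 × 3600 = 23.791″.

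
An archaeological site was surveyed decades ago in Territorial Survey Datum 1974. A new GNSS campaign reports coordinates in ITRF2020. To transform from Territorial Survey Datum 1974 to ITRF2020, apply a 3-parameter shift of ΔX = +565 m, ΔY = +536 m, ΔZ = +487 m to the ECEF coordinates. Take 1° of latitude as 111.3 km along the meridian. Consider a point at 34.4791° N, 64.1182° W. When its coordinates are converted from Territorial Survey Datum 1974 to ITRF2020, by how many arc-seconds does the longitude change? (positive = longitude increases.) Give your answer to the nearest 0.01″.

sin φ = 0.566106, cos φ = 0.824333, sin λ = -0.899696, cos λ = 0.436516.
East component: ΔE = −sin λ·ΔX + cos λ·ΔY = −(-0.899696)(565) + (0.436516)(536) = 742.30 m.
1° of latitude spans 111300 m; at latitude φ, 1° of longitude spans that × cos φ = 91748.2 m, so Δλ = 742.30 / 91748.2 × 3600 = 29.126″.

Δλ = 29.13″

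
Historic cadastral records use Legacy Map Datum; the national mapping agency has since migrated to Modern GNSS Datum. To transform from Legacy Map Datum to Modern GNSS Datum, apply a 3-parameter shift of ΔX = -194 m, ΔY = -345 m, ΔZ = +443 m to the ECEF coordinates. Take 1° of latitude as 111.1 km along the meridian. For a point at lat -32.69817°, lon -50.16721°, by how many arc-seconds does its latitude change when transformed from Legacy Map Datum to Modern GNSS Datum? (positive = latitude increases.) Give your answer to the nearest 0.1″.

Δφ = 14.5″

sin φ = -0.540213, cos φ = 0.841528, sin λ = -0.767917, cos λ = 0.640549.
North component: ΔN = −sin φ cos λ·ΔX − sin φ sin λ·ΔY + cos φ·ΔZ = −(-0.540213)(0.640549)(-194) − (-0.540213)(-0.767917)(-345) + (0.841528)(443) = 448.79 m.
1° of latitude spans 111100 m, so Δφ = 448.79 / 111100 × 3600 = 14.542″.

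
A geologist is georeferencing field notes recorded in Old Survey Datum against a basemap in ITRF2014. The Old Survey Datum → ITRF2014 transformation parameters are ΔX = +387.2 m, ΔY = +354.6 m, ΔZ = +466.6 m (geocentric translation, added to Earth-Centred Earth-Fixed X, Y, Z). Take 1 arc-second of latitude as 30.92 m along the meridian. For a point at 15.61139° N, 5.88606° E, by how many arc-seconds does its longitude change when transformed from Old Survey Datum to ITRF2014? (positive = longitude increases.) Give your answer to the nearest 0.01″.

sin φ = 0.269111, cos φ = 0.963109, sin λ = 0.102551, cos λ = 0.994728.
East component: ΔE = −sin λ·ΔX + cos λ·ΔY = −(0.102551)(387.2) + (0.994728)(354.6) = 313.02 m.
1° of latitude spans 3600 × 30.92 = 111312 m; at latitude φ, 1° of longitude spans that × cos φ = 107205.6 m, so Δλ = 313.02 / 107205.6 × 3600 = 10.511″.

Δλ = 10.51″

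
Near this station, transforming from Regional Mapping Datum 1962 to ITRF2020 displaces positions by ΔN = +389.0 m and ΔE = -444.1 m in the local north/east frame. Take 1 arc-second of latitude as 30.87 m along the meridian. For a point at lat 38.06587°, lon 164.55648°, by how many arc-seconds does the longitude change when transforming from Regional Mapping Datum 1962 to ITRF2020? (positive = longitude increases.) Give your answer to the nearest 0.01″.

At latitude 38.06587°, cos φ = 0.787302.
1″ of longitude at this latitude = 30.87 × cos φ = 24.3040 m, so Δλ = -444.1 / 24.3040 = -18.273″.

Δλ = -18.27″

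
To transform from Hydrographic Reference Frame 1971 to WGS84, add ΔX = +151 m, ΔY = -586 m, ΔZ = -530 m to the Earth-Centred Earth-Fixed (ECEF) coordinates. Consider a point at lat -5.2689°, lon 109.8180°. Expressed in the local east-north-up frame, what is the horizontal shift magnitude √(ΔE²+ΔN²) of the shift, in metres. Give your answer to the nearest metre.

The local east axis at (φ, λ) is (−sin λ, cos λ, 0), so ΔE = −sin(109.8180°)·151 + cos(109.8180°)·(-586) = 56.62 m.
The local north axis is (−sin φ cos λ, −sin φ sin λ, cos φ), giving ΔN = -4.701 − 50.625 − 527.761 = -583.09 m.
Horizontal magnitude = √(ΔE² + ΔN²) = √(56.62² + (-583.09)²) = 585.83 m.

586 m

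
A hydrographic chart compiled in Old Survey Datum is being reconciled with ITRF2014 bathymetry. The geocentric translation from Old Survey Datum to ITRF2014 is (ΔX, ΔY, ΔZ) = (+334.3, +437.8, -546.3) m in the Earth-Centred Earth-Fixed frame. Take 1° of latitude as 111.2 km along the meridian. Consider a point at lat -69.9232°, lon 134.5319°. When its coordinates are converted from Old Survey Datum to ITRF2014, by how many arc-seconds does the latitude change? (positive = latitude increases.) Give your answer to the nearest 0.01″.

Δφ = -3.71″

sin φ = -0.939233, cos φ = 0.343279, sin λ = 0.712860, cos λ = -0.701306.
North component: ΔN = −sin φ cos λ·ΔX − sin φ sin λ·ΔY + cos φ·ΔZ = −(-0.939233)(-0.701306)(334.3) − (-0.939233)(0.712860)(437.8) + (0.343279)(-546.3) = -114.61 m.
1° of latitude spans 111200 m, so Δφ = -114.61 / 111200 × 3600 = -3.710″.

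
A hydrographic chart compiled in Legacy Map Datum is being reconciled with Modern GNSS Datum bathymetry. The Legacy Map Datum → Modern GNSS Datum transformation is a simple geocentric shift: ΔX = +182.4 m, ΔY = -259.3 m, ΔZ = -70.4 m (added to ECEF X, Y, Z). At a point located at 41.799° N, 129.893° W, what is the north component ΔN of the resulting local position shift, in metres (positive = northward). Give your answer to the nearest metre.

ΔN = -107 m

At φ = 41.799°, λ = -129.893°: sin φ = 0.666519, cos φ = 0.745488, sin λ = -0.767244, cos λ = -0.641356.
ΔN = −sin φ cos λ·ΔX − sin φ sin λ·ΔY + cos φ·ΔZ = −(0.666519)(-0.641356)(182.4) − (0.666519)(-0.767244)(-259.3) + (0.745488)(-70.4) = -107.11 m.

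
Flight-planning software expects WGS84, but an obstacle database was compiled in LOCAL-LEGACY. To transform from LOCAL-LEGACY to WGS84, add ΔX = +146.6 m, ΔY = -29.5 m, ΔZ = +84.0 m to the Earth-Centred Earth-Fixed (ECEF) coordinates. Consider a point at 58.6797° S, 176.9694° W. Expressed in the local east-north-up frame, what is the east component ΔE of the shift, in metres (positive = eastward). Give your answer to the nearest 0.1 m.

The local east axis at (φ, λ) is (−sin λ, cos λ, 0), so ΔE = −sin(-176.9694°)·146.6 + cos(-176.9694°)·(-29.5) = 37.21 m.

ΔE = 37.2 m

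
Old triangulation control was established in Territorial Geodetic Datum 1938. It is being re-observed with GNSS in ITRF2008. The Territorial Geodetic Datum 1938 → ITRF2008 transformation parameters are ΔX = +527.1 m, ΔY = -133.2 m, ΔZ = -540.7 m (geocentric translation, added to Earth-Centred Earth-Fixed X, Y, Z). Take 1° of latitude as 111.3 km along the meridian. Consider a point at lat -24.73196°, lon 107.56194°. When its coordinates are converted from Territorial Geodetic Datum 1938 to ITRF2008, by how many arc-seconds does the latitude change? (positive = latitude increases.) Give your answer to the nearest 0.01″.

sin φ = -0.418374, cos φ = 0.908275, sin λ = 0.953391, cos λ = -0.301737.
North component: ΔN = −sin φ cos λ·ΔX − sin φ sin λ·ΔY + cos φ·ΔZ = −(-0.418374)(-0.301737)(527.1) − (-0.418374)(0.953391)(-133.2) + (0.908275)(-540.7) = -610.77 m.
1° of latitude spans 111300 m, so Δφ = -610.77 / 111300 × 3600 = -19.756″.

Δφ = -19.76″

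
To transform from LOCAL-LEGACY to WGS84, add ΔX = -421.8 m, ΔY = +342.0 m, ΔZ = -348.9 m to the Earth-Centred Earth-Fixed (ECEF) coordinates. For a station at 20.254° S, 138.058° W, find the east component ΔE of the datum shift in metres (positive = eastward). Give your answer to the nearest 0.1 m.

ΔE = -536.3 m

At φ = -20.254°, λ = -138.058°: sin φ = -0.346183, cos φ = 0.938167, sin λ = -0.668378, cos λ = -0.743822.
ΔE = −sin λ·ΔX + cos λ·ΔY = −(-0.668378)·(-421.8) + (-0.743822)·(342.0) = -536.31 m.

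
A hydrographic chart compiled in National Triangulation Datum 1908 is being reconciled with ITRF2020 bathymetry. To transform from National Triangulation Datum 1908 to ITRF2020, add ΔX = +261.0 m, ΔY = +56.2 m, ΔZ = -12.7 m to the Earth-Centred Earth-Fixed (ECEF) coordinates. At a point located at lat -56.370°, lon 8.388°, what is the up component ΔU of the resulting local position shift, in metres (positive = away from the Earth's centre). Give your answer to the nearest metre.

At φ = -56.370°, λ = 8.388°: sin φ = -0.832631, cos φ = 0.553828, sin λ = 0.145876, cos λ = 0.989303.
ΔU = cos φ cos λ·ΔX + cos φ sin λ·ΔY + sin φ·ΔZ = (0.553828)(0.989303)(261.0) + (0.553828)(0.145876)(56.2) + (-0.832631)(-12.7) = 158.12 m.

ΔU = 158 m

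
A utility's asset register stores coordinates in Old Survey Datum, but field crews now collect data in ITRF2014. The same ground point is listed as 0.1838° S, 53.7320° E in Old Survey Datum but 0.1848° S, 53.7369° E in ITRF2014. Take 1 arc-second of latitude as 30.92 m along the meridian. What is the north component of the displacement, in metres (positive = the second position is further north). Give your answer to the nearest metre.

ΔN = -111 m

Δφ = -0.1848° − -0.1838° = -0.0010°; Δλ = 53.7369° − 53.7320° = +0.0049°.
1° of latitude = 3600 × 30.92 = 111312 m.
ΔN = Δφ × 111312 = -111.3 m; ΔE = Δλ × 111312 × cos(-0.1838°) = +0.0049 × 111312 × 0.999995 = 545.4 m.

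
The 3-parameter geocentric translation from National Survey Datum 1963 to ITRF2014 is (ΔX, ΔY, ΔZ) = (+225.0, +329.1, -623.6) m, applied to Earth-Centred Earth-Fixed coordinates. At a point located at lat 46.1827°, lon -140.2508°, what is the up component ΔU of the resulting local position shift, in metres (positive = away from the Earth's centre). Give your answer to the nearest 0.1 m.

At φ = 46.1827°, λ = -140.2508°: sin φ = 0.721551, cos φ = 0.692361, sin λ = -0.639428, cos λ = -0.768851.
ΔU = cos φ cos λ·ΔX + cos φ sin λ·ΔY + sin φ·ΔZ = (0.692361)(-0.768851)(225.0) + (0.692361)(-0.639428)(329.1) + (0.721551)(-623.6) = -715.43 m.

ΔU = -715.4 m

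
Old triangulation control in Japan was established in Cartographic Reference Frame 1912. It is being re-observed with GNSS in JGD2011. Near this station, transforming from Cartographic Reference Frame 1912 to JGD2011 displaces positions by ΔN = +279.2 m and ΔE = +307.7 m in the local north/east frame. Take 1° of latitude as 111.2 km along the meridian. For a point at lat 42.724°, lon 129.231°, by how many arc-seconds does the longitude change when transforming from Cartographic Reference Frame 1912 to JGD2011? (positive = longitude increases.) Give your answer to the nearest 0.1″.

Δλ = 13.6″

At latitude 42.724°, cos φ = 0.734630.
1° of longitude at this latitude = 111.2 × cos φ = 81.69 km, so Δλ = 307.7 / 81690.9 = 0.0037666° = 13.560″.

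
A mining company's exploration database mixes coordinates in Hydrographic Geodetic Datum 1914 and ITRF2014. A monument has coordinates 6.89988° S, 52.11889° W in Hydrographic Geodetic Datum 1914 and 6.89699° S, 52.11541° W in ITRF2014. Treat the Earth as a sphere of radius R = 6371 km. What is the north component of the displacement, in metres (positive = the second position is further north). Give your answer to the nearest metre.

Δφ = -6.89699° − -6.89988° = +0.00289°; Δλ = -52.11541° − -52.11889° = +0.00348°.
1° along a meridian = πR/180 = 111195 m.
ΔN = Δφ × 111195 = 321.4 m; ΔE = Δλ × 111195 × cos(-6.89988°) = +0.00348 × 111195 × 0.992758 = 384.2 m.

ΔN = 321 m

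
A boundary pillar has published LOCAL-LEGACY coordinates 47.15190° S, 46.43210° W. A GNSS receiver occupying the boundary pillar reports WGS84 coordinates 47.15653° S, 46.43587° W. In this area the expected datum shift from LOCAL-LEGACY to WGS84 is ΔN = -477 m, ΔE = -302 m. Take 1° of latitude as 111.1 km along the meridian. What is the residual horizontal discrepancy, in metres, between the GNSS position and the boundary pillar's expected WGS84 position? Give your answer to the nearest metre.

Observed coordinate differences: Δφ = -0.00463°, Δλ = -0.00377°.
Converting to metres (1° lat = 111100 m, cos φ = 0.680057): observed ΔN = -514.4 m, observed ΔE = -284.8 m.
Subtracting the expected shift leaves a residual of -514.4 − (-477) = -37.4 m north and -284.8 − (-302) = 17.2 m east.
Residual distance = √((-37.4)² + 17.2²) = 41.1 m.

41 m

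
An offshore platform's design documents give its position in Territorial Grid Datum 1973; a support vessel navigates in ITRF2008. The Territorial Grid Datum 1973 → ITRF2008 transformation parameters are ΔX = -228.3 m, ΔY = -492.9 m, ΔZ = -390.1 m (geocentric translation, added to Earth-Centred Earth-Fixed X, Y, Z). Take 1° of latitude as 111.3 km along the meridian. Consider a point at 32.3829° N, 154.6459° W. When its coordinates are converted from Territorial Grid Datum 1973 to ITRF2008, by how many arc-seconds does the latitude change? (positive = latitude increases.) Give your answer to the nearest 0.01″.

sin φ = 0.535575, cos φ = 0.844488, sin λ = -0.428211, cos λ = -0.903679.
North component: ΔN = −sin φ cos λ·ΔX − sin φ sin λ·ΔY + cos φ·ΔZ = −(0.535575)(-0.903679)(-228.3) − (0.535575)(-0.428211)(-492.9) + (0.844488)(-390.1) = -552.97 m.
1° of latitude spans 111300 m, so Δφ = -552.97 / 111300 × 3600 = -17.886″.

Δφ = -17.89″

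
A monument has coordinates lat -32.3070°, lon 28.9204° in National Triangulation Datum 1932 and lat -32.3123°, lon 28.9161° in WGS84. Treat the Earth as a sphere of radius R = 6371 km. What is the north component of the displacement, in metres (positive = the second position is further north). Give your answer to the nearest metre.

Δφ = -32.3123° − -32.3070° = -0.0053°; Δλ = 28.9161° − 28.9204° = -0.0043°.
1° along a meridian = πR/180 = 111195 m.
ΔN = Δφ × 111195 = -589.3 m; ΔE = Δλ × 111195 × cos(-32.3070°) = -0.0043 × 111195 × 0.845197 = -404.1 m.

ΔN = -589 m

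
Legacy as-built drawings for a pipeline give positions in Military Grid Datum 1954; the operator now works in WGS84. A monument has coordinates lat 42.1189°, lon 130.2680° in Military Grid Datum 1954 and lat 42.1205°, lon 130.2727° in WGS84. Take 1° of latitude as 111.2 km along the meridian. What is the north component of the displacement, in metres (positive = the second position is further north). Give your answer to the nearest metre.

ΔN = 178 m

Δφ = 42.1205° − 42.1189° = +0.0016°; Δλ = 130.2727° − 130.2680° = +0.0047°.
ΔN = Δφ × 111200 = 177.9 m; ΔE = Δλ × 111200 × cos(42.1189°) = +0.0047 × 111200 × 0.741755 = 387.7 m.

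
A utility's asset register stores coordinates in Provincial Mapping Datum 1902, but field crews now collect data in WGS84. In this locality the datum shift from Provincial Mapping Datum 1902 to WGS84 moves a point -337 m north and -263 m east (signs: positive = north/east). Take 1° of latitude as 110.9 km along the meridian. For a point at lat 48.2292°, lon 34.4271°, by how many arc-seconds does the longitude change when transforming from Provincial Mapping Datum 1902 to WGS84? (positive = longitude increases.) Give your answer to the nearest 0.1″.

At latitude 48.2292°, cos φ = 0.666152.
1° of longitude at this latitude = 110.9 × cos φ = 73.88 km, so Δλ = -263.0 / 73876.3 = -0.0035600° = -12.816″.

Δλ = -12.8″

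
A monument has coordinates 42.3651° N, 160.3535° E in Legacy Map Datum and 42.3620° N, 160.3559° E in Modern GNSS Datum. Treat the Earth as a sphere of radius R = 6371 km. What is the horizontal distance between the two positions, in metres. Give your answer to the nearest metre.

397 m

Δφ = 42.3620° − 42.3651° = -0.0031°; Δλ = 160.3559° − 160.3535° = +0.0024°.
1° along a meridian = πR/180 = 111195 m.
ΔN = Δφ × 111195 = -344.7 m; ΔE = Δλ × 111195 × cos(42.3651°) = +0.0024 × 111195 × 0.738866 = 197.2 m.
Distance = √(ΔE² + ΔN²) = √(197.2² + (-344.7)²) = 397.1 m.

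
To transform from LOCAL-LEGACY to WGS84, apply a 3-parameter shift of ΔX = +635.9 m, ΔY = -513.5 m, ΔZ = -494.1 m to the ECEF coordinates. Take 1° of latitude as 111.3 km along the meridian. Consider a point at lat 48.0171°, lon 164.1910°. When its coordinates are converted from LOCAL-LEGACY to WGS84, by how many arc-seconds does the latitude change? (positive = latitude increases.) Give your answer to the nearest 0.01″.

Δφ = 7.38″

sin φ = 0.743344, cos φ = 0.668909, sin λ = 0.272431, cos λ = -0.962175.
North component: ΔN = −sin φ cos λ·ΔX − sin φ sin λ·ΔY + cos φ·ΔZ = −(0.743344)(-0.962175)(635.9) − (0.743344)(0.272431)(-513.5) + (0.668909)(-494.1) = 228.29 m.
1° of latitude spans 111300 m, so Δφ = 228.29 / 111300 × 3600 = 7.384″.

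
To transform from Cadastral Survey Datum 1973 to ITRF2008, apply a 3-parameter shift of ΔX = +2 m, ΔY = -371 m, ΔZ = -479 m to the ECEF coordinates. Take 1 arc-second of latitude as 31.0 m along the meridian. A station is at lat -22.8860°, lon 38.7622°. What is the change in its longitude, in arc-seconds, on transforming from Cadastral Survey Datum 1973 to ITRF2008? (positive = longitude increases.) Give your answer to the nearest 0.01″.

Δλ = -10.17″

sin φ = -0.388899, cos φ = 0.921280, sin λ = 0.626090, cos λ = 0.779751.
East component: ΔE = −sin λ·ΔX + cos λ·ΔY = −(0.626090)(2) + (0.779751)(-371) = -290.54 m.
1° of latitude spans 3600 × 31.00 = 111600 m; at latitude φ, 1° of longitude spans that × cos φ = 102814.9 m, so Δλ = -290.54 / 102814.9 × 3600 = -10.173″.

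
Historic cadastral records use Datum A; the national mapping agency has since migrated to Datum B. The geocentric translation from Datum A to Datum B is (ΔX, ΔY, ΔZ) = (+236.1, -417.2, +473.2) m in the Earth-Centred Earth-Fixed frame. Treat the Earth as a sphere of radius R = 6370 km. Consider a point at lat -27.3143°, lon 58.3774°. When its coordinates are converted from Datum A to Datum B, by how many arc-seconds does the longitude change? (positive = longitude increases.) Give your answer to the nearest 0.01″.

Δλ = -15.30″

sin φ = -0.458871, cos φ = 0.888503, sin λ = 0.851520, cos λ = 0.524322.
East component: ΔE = −sin λ·ΔX + cos λ·ΔY = −(0.851520)(236.1) + (0.524322)(-417.2) = -419.79 m.
1° of latitude spans πR/180 = 111177 m; at latitude φ, 1° of longitude spans that × cos φ = 98781.5 m, so Δλ = -419.79 / 98781.5 × 3600 = -15.299″.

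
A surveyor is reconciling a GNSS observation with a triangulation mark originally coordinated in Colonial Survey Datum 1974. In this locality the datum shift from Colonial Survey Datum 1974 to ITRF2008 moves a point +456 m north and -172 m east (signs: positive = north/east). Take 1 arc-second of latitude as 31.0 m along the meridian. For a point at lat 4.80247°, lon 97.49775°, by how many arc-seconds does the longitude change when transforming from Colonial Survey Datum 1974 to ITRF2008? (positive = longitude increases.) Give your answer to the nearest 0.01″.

At latitude 4.80247°, cos φ = 0.996489.
1″ of longitude at this latitude = 31.00 × cos φ = 30.8912 m, so Δλ = -172.0 / 30.8912 = -5.568″.

Δλ = -5.57″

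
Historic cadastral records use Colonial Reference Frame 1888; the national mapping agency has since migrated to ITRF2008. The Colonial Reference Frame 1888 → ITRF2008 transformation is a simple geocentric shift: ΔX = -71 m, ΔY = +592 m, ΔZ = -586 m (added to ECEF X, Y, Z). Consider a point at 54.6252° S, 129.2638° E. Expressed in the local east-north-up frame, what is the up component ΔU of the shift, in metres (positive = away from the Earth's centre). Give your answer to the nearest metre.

The local up (radial) axis is (cos φ cos λ, cos φ sin λ, sin φ), giving ΔU = 26.014 + 265.349 + 477.814 = 769.18 m.

ΔU = 769 m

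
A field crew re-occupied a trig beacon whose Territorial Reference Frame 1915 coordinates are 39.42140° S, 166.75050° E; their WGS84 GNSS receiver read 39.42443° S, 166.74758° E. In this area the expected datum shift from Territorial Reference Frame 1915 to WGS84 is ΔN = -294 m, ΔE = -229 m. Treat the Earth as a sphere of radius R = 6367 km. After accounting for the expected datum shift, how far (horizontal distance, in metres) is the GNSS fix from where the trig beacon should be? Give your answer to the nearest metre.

Observed coordinate differences: Δφ = -0.00303°, Δλ = -0.00292°.
Converting to metres (1° lat = 111125 m, cos φ = 0.772496): observed ΔN = -336.7 m, observed ΔE = -250.7 m.
Subtracting the expected shift leaves a residual of -336.7 − (-294) = -42.7 m north and -250.7 − (-229) = -21.7 m east.
Residual distance = √((-42.7)² + (-21.7)²) = 47.9 m.

48 m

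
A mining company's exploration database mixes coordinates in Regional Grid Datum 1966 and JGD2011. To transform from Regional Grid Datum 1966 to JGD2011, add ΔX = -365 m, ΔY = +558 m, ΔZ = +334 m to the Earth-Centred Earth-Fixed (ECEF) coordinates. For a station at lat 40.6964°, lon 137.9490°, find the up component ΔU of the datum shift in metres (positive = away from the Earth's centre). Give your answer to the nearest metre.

ΔU = 707 m

The local up (radial) axis is (cos φ cos λ, cos φ sin λ, sin φ), giving ΔU = 205.489 + 283.363 + 217.785 = 706.64 m.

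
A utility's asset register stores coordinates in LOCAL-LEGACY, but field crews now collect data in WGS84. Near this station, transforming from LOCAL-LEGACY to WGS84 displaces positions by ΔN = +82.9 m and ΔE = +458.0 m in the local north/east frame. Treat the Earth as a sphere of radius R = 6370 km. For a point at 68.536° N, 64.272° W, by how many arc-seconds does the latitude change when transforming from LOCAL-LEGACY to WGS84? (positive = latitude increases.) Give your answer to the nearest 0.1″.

On a sphere of radius R, 1 rad of latitude = R, so Δφ = ΔN / R = 82.9 / 6370000 = 1.3014e-05 rad = 2.684″.

Δφ = 2.7″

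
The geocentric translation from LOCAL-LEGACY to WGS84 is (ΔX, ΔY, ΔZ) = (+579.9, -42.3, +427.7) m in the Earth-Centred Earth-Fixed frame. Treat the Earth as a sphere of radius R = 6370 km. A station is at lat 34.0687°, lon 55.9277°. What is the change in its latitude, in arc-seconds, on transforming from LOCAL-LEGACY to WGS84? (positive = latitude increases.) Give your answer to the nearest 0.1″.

sin φ = 0.560187, cos φ = 0.828366, sin λ = 0.828331, cos λ = 0.560239.
North component: ΔN = −sin φ cos λ·ΔX − sin φ sin λ·ΔY + cos φ·ΔZ = −(0.560187)(0.560239)(579.9) − (0.560187)(0.828331)(-42.3) + (0.828366)(427.7) = 191.93 m.
1° of latitude spans πR/180 = 111177 m, so Δφ = 191.93 / 111177 × 3600 = 6.215″.

Δφ = 6.2″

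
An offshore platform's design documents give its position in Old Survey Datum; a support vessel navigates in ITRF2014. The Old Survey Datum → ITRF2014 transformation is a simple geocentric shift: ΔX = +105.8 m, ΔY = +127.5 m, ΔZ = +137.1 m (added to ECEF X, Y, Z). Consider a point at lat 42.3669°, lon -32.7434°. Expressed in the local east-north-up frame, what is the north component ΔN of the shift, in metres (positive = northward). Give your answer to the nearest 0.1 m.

ΔN = 87.8 m

The local north axis is (−sin φ cos λ, −sin φ sin λ, cos φ), giving ΔN = -59.967 + 46.472 + 101.296 = 87.80 m.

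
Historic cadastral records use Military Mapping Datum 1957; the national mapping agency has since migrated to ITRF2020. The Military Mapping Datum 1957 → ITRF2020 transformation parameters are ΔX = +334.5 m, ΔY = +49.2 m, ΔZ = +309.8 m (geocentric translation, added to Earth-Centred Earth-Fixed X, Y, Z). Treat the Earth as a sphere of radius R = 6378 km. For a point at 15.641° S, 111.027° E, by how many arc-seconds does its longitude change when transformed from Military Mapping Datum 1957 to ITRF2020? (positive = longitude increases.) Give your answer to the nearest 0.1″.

Δλ = -11.1″

sin φ = -0.269609, cos φ = 0.962970, sin λ = 0.933411, cos λ = -0.358808.
East component: ΔE = −sin λ·ΔX + cos λ·ΔY = −(0.933411)(334.5) + (-0.358808)(49.2) = -329.88 m.
1° of latitude spans πR/180 = 111317 m; at latitude φ, 1° of longitude spans that × cos φ = 107195.0 m, so Δλ = -329.88 / 107195.0 × 3600 = -11.079″.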